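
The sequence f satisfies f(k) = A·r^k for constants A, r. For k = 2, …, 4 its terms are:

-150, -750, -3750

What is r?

5

Consecutive ratio: -750/(-150) = 5, and -3750/(-750) = 5, so r = 5.
Then A·5^2 = -150 gives A = -6, and f(k) = -6·5^k.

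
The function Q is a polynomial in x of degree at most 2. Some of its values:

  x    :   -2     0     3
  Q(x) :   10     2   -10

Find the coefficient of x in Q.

Write Q(x) = ax² + bx + c; the 3 given values yield a linear system in the 3 coefficients.
Solving, the leading coefficient vanishes, and Q(x) = -4x + 2.
The coefficient of x is -4.

-4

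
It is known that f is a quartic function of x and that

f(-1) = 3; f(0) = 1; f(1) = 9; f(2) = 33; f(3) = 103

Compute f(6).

Write f(x) = ax^4 + bx³ + cx² + dx + e; the 5 given values yield a linear system in the 5 coefficients.
Solving, f(x) = x^4 - x³ + 4x² + 4x + 1.
Then f(6) = 1249.

1249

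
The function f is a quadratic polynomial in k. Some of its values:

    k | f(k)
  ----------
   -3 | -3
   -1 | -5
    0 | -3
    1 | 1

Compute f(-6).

15

Write f(k) = ak² + bk + c; the 4 given values yield a linear system in the 3 coefficients.
Solving, f(k) = k² + 3k - 3.
Then f(-6) = 15.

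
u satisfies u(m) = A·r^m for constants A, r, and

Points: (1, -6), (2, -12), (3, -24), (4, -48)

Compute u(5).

-96

Consecutive ratio: -12/(-6) = 2, and -24/(-12) = 2, so r = 2.
Then A·2^1 = -6 gives A = -3, and u(m) = -3·2^m.
u(5) = -3·2^5 = -96.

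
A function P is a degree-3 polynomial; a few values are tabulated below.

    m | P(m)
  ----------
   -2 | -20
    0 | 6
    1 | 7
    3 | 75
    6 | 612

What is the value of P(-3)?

-81

Write P(m) = am³ + bm² + cm + d; the 5 given values yield a linear system in the 4 coefficients.
Solving, P(m) = 3m³ - m² - m + 6.
Then P(-3) = -81.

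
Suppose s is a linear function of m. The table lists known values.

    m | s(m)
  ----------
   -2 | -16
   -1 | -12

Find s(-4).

Write s(m) = am + b; the 2 given values yield a linear system in the 2 coefficients.
Solving, s(m) = 4m - 8.
Then s(-4) = -24.

-24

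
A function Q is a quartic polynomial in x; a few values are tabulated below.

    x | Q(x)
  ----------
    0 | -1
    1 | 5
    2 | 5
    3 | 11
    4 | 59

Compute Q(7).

1175

Write Q(x) = ax^4 + bx³ + cx² + dx + e; the 5 given values yield a linear system in the 5 coefficients.
Solving, Q(x) = x^4 - 4x³ + 2x² + 7x - 1.
Then Q(7) = 1175.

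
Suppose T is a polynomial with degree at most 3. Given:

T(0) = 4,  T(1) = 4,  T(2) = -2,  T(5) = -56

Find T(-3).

-32

Write T(m) = am³ + bm² + cm + d; the 4 given values yield a linear system in the 4 coefficients.
Solving, the leading coefficient vanishes, and T(m) = -3m² + 3m + 4.
Then T(-3) = -32.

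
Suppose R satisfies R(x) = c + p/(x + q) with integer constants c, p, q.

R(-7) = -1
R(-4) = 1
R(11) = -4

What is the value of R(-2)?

9

(R(x) − c)(x + q) = p for each data point; the three points give a linear system in c and q, then p follows.
Solving: c = -3, q = 1, p = -12, so R(x) = -3 − 12/(x + 1).
Then R(-2) = -3 − 12/(-1) = 9.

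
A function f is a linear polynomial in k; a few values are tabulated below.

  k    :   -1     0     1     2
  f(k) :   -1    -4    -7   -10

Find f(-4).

8

First differences: -3, -3, -3.
Level-1 differences are constant, so f has degree 1.
Fitting a degree-1 polynomial gives f(k) = -3k - 4.
Then f(-4) = 8.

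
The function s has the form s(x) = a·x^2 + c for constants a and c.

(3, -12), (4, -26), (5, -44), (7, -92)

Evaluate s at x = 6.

From s(3) = -12 and s(4) = -26: 9a + c = -12 and 16a + c = -26.
Subtracting: 7a = -14, so a = -2; then c = -12 − (-2)·9 = 6.
So s(x) = -2x² + 6, and s(6) = -66.

-66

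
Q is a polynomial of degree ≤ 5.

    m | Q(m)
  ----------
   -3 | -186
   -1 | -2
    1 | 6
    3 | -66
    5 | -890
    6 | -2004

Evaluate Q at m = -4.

-584

Write Q(m) = am^5 + bm^4 + cm³ + dm² + em + p; the 6 given values yield a linear system in the 6 coefficients.
Solving, the leading coefficient vanishes, and Q(m) = -2m^4 + 2m³ + 4m² + 2m.
Then Q(-4) = -584.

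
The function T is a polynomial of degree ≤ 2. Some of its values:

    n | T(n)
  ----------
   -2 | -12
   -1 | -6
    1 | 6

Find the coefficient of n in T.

6

Write T(n) = an² + bn + c; the 3 given values yield a linear system in the 3 coefficients.
Solving, the leading coefficient vanishes, and T(n) = 6n.
The coefficient of n is 6.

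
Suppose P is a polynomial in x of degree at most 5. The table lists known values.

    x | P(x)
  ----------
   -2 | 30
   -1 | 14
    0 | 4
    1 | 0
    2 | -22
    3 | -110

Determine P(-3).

28

Write P(x) = ax^5 + bx^4 + cx³ + dx² + ex + p; the 6 given values yield a linear system in the 6 coefficients.
Solving, the leading coefficient vanishes, and P(x) = -x^4 - 2x³ + 4x² - 5x + 4.
Then P(-3) = 28.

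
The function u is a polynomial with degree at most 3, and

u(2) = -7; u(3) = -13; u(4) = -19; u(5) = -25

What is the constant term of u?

5

First differences: -6, -6, -6.
Level-1 differences are constant, so u has degree 1.
Fitting a degree-1 polynomial gives u(x) = -6x + 5.
The constant term is u(0) = 5.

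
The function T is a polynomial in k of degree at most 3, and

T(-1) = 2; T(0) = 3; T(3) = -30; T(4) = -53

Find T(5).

-82

Write T(k) = ak³ + bk² + ck + d; the 4 given values yield a linear system in the 4 coefficients.
Solving, the leading coefficient vanishes, and T(k) = -3k² - 2k + 3.
Then T(5) = -82.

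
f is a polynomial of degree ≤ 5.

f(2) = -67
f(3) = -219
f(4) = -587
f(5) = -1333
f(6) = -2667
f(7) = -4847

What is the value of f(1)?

Write f(k) = ak^5 + bk^4 + ck³ + dk² + ek + p; the 6 given values yield a linear system in the 6 coefficients.
Solving, the leading coefficient vanishes, and f(k) = -2k^4 + k³ - 7k² - 6k - 3.
Then f(1) = -17.

-17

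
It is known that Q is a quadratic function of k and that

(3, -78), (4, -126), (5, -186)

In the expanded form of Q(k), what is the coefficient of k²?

-6

Write Q(k) = ak² + bk + c; the 3 given values yield a linear system in the 3 coefficients.
Solving, Q(k) = -6k² - 6k - 6.
The coefficient of k² is -6.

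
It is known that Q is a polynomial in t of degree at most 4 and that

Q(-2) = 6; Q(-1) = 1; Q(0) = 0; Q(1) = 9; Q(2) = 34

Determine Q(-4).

4

First differences: -5, -1, 9, 25. Second differences: 4, 10, 16. Third differences: 6, 6.
Level-3 differences are constant, so Q has degree 3.
Fitting a degree-3 polynomial gives Q(t) = t³ + 5t² + 3t.
Then Q(-4) = 4.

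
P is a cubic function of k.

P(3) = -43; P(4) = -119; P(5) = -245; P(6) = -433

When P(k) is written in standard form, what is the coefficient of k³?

Write P(k) = ak³ + bk² + ck + d; the 4 given values yield a linear system in the 4 coefficients.
Solving, P(k) = -2k³ - k² + 5k + 5.
The coefficient of k³ is -2.

-2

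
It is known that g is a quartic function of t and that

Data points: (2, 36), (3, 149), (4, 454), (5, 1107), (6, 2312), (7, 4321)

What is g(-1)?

Write g(t) = at^4 + bt³ + ct² + dt + e; the 6 given values yield a linear system in the 5 coefficients.
Solving, g(t) = 2t^4 - 2t³ + 4t² + t + 2.
Then g(-1) = 9.

9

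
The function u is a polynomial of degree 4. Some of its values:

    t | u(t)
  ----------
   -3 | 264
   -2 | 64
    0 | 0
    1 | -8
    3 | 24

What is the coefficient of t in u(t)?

-4

Write u(t) = at^4 + bt³ + ct² + dt + e; the 5 given values yield a linear system in the 5 coefficients.
Solving, u(t) = 2t^4 - 4t³ - 2t² - 4t.
The coefficient of t is -4.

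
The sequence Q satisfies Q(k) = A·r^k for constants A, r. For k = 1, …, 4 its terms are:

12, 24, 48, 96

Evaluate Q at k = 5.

Consecutive ratio: 24/12 = 2, and 48/24 = 2, so r = 2.
Then A·2^1 = 12 gives A = 6, and Q(k) = 6·2^k.
Q(5) = 6·2^5 = 192.

192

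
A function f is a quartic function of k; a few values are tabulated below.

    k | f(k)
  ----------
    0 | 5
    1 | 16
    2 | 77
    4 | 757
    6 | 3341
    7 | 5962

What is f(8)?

9893

Write f(k) = ak^4 + bk³ + ck² + dk + e; the 6 given values yield a linear system in the 5 coefficients.
Solving, f(k) = 2k^4 + 3k³ + 2k² + 4k + 5.
Then f(8) = 9893.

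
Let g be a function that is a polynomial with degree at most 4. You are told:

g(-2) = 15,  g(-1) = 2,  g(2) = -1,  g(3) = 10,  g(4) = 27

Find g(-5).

Write g(m) = am^4 + bm³ + cm² + dm + e; the 5 given values yield a linear system in the 5 coefficients.
Solving, the top 2 coefficients vanish, and g(m) = 3m² - 4m - 5.
Then g(-5) = 90.

90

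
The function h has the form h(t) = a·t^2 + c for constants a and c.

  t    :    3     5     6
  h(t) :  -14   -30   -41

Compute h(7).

-54

From h(3) = -14 and h(5) = -30: 9a + c = -14 and 25a + c = -30.
Subtracting: 16a = -16, so a = -1; then c = -14 − (-1)·9 = -5.
So h(t) = -1t² − 5, and h(7) = -54.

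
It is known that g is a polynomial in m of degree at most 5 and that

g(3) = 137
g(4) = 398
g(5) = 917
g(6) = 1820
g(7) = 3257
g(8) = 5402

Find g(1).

5

Write g(m) = am^5 + bm^4 + cm³ + dm² + em + p; the 6 given values yield a linear system in the 6 coefficients.
Solving, the leading coefficient vanishes, and g(m) = m^4 + 3m³ - 4m² + 3m + 2.
Then g(1) = 5.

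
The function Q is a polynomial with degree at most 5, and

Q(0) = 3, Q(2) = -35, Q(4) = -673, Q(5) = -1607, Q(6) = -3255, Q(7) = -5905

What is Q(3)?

Write Q(m) = am^5 + bm^4 + cm³ + dm² + em + p; the 6 given values yield a linear system in the 6 coefficients.
Solving, the leading coefficient vanishes, and Q(m) = -2m^4 - 4m³ + 5m² + 3m + 3.
Then Q(3) = -213.

-213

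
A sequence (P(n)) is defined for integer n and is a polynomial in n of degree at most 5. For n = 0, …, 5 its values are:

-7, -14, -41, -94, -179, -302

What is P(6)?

Write P(n) = an^5 + bn^4 + cn³ + dn² + en + p; the 6 given values yield a linear system in the 6 coefficients.
Solving, the top 2 coefficients vanish, and P(n) = -n³ - 7n² + n - 7.
Then P(6) = -469.

-469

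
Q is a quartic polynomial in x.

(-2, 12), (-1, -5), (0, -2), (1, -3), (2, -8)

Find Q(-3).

97

Write Q(x) = ax^4 + bx³ + cx² + dx + e; the 5 given values yield a linear system in the 5 coefficients.
Solving, Q(x) = x^4 - 2x³ - 3x² + 3x - 2.
Then Q(-3) = 97.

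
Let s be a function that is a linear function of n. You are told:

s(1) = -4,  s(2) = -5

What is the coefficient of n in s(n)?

-1

Write s(n) = an + b; the 2 given values yield a linear system in the 2 coefficients.
Solving, s(n) = -n - 3.
The coefficient of n is -1.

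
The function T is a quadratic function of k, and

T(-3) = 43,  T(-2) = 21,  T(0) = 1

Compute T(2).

13

Write T(k) = ak² + bk + c; the 3 given values yield a linear system in the 3 coefficients.
Solving, T(k) = 4k² - 2k + 1.
Then T(2) = 13.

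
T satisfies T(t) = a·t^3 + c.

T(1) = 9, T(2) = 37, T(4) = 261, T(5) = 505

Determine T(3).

From T(1) = 9 and T(2) = 37: 1a + c = 9 and 8a + c = 37.
Subtracting: 7a = 28, so a = 4; then c = 9 − 4·1 = 5.
So T(t) = 4t³ + 5, and T(3) = 113.

113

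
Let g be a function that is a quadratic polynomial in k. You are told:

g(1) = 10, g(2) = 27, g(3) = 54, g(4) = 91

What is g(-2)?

19

First differences: 17, 27, 37. Second differences: 10, 10.
Level-2 differences are constant, so g has degree 2.
Fitting a degree-2 polynomial gives g(k) = 5k² + 2k + 3.
Then g(-2) = 19.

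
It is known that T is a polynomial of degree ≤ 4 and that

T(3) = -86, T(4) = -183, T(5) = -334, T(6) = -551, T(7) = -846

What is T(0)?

First differences: -97, -151, -217, -295. Second differences: -54, -66, -78. Third differences: -12, -12.
Level-3 differences are constant, so T has degree 3.
Fitting a degree-3 polynomial gives T(n) = -2n³ - 3n² - 2n + 1.
Then T(0) = 1.

1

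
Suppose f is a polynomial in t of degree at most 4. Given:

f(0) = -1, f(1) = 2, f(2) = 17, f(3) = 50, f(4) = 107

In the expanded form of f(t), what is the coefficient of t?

-1

Write f(t) = at^4 + bt³ + ct² + dt + e; the 5 given values yield a linear system in the 5 coefficients.
Solving, the leading coefficient vanishes, and f(t) = t³ + 3t² - t - 1.
The coefficient of t is -1.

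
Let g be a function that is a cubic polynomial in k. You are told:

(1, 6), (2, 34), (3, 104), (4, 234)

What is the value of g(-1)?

Write g(k) = ak³ + bk² + ck + d; the 4 given values yield a linear system in the 4 coefficients.
Solving, g(k) = 3k³ + 3k² - 2k + 2.
Then g(-1) = 4.

4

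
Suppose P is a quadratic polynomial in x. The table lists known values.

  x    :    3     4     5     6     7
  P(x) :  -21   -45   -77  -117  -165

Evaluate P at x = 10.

-357

Write P(x) = ax² + bx + c; the 5 given values yield a linear system in the 3 coefficients.
Solving, P(x) = -4x² + 4x + 3.
Then P(10) = -357.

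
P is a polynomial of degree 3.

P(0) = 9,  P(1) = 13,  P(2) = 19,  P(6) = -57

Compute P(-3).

69

Write P(t) = at³ + bt² + ct + d; the 4 given values yield a linear system in the 4 coefficients.
Solving, P(t) = -t³ + 4t² + t + 9.
Then P(-3) = 69.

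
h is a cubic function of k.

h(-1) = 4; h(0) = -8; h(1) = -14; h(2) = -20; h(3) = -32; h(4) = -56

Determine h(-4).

136

Write h(k) = ak³ + bk² + ck + d; the 6 given values yield a linear system in the 4 coefficients.
Solving, h(k) = -k³ + 3k² - 8k - 8.
Then h(-4) = 136.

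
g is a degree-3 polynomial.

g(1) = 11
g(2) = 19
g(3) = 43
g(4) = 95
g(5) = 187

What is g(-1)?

First differences: 8, 24, 52, 92. Second differences: 16, 28, 40. Third differences: 12, 12.
Level-3 differences are constant, so g has degree 3.
Fitting a degree-3 polynomial gives g(x) = 2x³ - 4x² + 6x + 7.
Then g(-1) = -5.

-5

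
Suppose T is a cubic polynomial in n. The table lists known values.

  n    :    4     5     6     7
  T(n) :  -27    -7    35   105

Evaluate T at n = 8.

Write T(n) = an³ + bn² + cn + d; the 4 given values yield a linear system in the 4 coefficients.
Solving, T(n) = n³ - 4n² - 5n - 7.
Then T(8) = 209.

209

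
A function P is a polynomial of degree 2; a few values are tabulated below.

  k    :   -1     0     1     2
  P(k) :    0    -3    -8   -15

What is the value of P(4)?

-35

Write P(k) = ak² + bk + c; the 4 given values yield a linear system in the 3 coefficients.
Solving, P(k) = -k² - 4k - 3.
Then P(4) = -35.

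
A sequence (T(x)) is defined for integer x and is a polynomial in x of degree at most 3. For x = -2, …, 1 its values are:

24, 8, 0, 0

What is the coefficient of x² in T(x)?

4

First differences: -16, -8, 0. Second differences: 8, 8.
Level-2 differences are constant, so T has degree 2.
Fitting a degree-2 polynomial gives T(x) = 4x² - 4x.
The coefficient of x² is 4.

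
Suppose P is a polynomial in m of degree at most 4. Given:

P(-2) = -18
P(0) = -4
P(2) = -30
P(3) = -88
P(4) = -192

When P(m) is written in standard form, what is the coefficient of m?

Write P(m) = am^4 + bm³ + cm² + dm + e; the 5 given values yield a linear system in the 5 coefficients.
Solving, the leading coefficient vanishes, and P(m) = -2m³ - 5m² + 5m - 4.
The coefficient of m is 5.

5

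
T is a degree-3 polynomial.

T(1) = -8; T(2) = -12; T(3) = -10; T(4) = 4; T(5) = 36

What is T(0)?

First differences: -4, 2, 14, 32. Second differences: 6, 12, 18. Third differences: 6, 6.
Level-3 differences are constant, so T has degree 3.
Fitting a degree-3 polynomial gives T(t) = t³ - 3t² - 2t - 4.
Then T(0) = -4.

-4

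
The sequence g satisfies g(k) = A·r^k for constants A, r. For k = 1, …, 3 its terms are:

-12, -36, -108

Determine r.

Consecutive ratio: -36/(-12) = 3, and -108/(-36) = 3, so r = 3.
Then A·3^1 = -12 gives A = -4, and g(k) = -4·3^k.

3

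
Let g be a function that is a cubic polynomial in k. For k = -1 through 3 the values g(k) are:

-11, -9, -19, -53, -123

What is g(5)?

First differences: 2, -10, -34, -70. Second differences: -12, -24, -36. Third differences: -12, -12.
Level-3 differences are constant, so g has degree 3.
Fitting a degree-3 polynomial gives g(k) = -2k³ - 6k² - 2k - 9.
Then g(5) = -419.

-419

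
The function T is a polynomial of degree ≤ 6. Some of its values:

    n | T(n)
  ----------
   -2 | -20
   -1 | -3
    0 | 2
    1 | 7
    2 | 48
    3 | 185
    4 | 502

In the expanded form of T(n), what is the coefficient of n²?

-1

First differences: 17, 5, 5, 41, 137, 317. Second differences: -12, 0, 36, 96, 180. Third differences: 12, 36, 60, 84. Fourth differences: 24, 24, 24.
Level-4 differences are constant, so T has degree 4.
Fitting a degree-4 polynomial gives T(n) = n^4 + 4n³ - n² + n + 2.
The coefficient of n² is -1.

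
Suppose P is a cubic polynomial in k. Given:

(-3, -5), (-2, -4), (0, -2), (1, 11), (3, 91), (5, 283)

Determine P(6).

Write P(k) = ak³ + bk² + ck + d; the 6 given values yield a linear system in the 4 coefficients.
Solving, P(k) = k³ + 5k² + 7k - 2.
Then P(6) = 436.

436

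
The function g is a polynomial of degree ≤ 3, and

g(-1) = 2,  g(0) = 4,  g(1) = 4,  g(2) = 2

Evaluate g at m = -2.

-2

First differences: 2, 0, -2. Second differences: -2, -2.
Level-2 differences are constant, so g has degree 2.
Fitting a degree-2 polynomial gives g(m) = -m² + m + 4.
Then g(-2) = -2.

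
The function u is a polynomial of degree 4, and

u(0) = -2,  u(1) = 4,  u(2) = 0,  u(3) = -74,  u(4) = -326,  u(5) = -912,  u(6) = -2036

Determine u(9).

Write u(k) = ak^4 + bk³ + ck² + dk + e; the 7 given values yield a linear system in the 5 coefficients.
Solving, u(k) = -2k^4 + 2k³ + 3k² + 3k - 2.
Then u(9) = -11396.

-11396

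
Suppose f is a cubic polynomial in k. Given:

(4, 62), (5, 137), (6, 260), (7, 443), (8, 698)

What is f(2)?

8

Write f(k) = ak³ + bk² + ck + d; the 5 given values yield a linear system in the 4 coefficients.
Solving, f(k) = 2k³ - 6k² + 7k + 2.
Then f(2) = 8.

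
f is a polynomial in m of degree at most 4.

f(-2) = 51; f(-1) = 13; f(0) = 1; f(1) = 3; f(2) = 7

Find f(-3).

127

First differences: -38, -12, 2, 4. Second differences: 26, 14, 2. Third differences: -12, -12.
Level-3 differences are constant, so f has degree 3.
Fitting a degree-3 polynomial gives f(m) = -2m³ + 7m² - 3m + 1.
Then f(-3) = 127.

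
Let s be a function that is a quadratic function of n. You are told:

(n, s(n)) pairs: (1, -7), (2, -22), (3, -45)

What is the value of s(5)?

Write s(n) = an² + bn + c; the 3 given values yield a linear system in the 3 coefficients.
Solving, s(n) = -4n² - 3n.
Then s(5) = -115.

-115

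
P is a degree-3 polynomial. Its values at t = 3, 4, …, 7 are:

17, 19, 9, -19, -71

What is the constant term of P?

First differences: 2, -10, -28, -52. Second differences: -12, -18, -24. Third differences: -6, -6.
Level-3 differences are constant, so P has degree 3.
Fitting a degree-3 polynomial gives P(t) = -t³ + 6t² - 3t - 1.
The constant term is P(0) = -1.

-1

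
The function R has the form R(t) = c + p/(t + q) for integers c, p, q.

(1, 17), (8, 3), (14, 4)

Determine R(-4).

(R(t) − c)(t + q) = p for each data point; the three points give a linear system in c and q, then p follows.
Solving: c = 5, q = -2, p = -12, so R(t) = 5 − 12/(t − 2).
Then R(-4) = 5 − 12/(-6) = 7.

7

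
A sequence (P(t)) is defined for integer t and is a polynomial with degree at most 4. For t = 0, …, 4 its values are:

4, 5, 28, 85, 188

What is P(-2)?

First differences: 1, 23, 57, 103. Second differences: 22, 34, 46. Third differences: 12, 12.
Level-3 differences are constant, so P has degree 3.
Fitting a degree-3 polynomial gives P(t) = 2t³ + 5t² - 6t + 4.
Then P(-2) = 20.

20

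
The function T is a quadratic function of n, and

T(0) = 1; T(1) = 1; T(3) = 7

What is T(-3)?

13

Write T(n) = an² + bn + c; the 3 given values yield a linear system in the 3 coefficients.
Solving, T(n) = n² - n + 1.
Then T(-3) = 13.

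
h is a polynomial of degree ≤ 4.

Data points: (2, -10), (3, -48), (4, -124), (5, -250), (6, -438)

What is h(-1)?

Write h(k) = ak^4 + bk³ + ck² + dk + e; the 5 given values yield a linear system in the 5 coefficients.
Solving, the leading coefficient vanishes, and h(k) = -2k³ - k² + 5k.
Then h(-1) = -4.

-4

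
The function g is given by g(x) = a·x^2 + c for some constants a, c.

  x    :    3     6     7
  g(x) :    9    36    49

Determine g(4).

16

From g(3) = 9 and g(6) = 36: 9a + c = 9 and 36a + c = 36.
Subtracting: 27a = 27, so a = 1; then c = 9 − 1·9 = 0.
So g(x) = 1x² + 0, and g(4) = 16.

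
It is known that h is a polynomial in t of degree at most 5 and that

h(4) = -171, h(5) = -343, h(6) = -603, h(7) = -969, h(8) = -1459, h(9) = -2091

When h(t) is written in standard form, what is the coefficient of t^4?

0

First differences: -172, -260, -366, -490, -632. Second differences: -88, -106, -124, -142. Third differences: -18, -18, -18.
Level-3 differences are constant, so h has degree 3.
Fitting a degree-3 polynomial gives h(t) = -3t³ + t² + 2t - 3.
The coefficient of t^4 is 0.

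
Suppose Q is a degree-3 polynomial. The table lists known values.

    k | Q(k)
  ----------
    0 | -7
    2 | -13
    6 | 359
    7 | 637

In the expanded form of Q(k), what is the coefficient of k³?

3

Write Q(k) = ak³ + bk² + ck + d; the 4 given values yield a linear system in the 4 coefficients.
Solving, Q(k) = 3k³ - 8k² + k - 7.
The coefficient of k³ is 3.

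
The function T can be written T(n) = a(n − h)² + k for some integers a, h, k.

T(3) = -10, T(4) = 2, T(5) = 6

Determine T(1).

First differences 12, 4; second difference -8 = 2a, so a = -4.
Expanding, the n-coefficient is −2ah = 8h; matching it to the data gives h = 5, and then k = 6.
So T(n) = -4(n − 5)² + 6.
T(1) = -4·(-4)² + 6 = -58.

-58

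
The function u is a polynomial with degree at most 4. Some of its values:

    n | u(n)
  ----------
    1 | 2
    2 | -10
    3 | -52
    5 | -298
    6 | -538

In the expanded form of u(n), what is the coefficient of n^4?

Write u(n) = an^4 + bn³ + cn² + dn + e; the 5 given values yield a linear system in the 5 coefficients.
Solving, the leading coefficient vanishes, and u(n) = -3n³ + 3n² + 2.
The coefficient of n^4 is 0.

0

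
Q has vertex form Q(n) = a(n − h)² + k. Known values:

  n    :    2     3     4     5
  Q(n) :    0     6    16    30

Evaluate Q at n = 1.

-2

First differences 6, 10, 14; second difference 4 = 2a, so a = 2.
Expanding, the n-coefficient is −2ah = -4h; matching it to the data gives h = 1, and then k = -2.
So Q(n) = 2(n − 1)² − 2.
Q(1) = 2·0² − 2 = -2.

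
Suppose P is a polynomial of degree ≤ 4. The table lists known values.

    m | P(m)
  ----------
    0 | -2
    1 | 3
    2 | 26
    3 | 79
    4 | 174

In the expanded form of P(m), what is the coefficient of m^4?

Write P(m) = am^4 + bm³ + cm² + dm + e; the 5 given values yield a linear system in the 5 coefficients.
Solving, the leading coefficient vanishes, and P(m) = 2m³ + 3m² - 2.
The coefficient of m^4 is 0.

0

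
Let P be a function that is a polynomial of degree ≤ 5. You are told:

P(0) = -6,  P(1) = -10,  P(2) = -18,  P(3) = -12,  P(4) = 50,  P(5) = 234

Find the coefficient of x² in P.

First differences: -4, -8, 6, 62, 184. Second differences: -4, 14, 56, 122. Third differences: 18, 42, 66. Fourth differences: 24, 24.
Level-4 differences are constant, so P has degree 4.
Fitting a degree-4 polynomial gives P(x) = x^4 - 3x³ - 2x - 6.
The coefficient of x² is 0.

0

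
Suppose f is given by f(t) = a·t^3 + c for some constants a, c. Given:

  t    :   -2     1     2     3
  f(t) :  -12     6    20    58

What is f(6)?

436

From f(-2) = -12 and f(1) = 6: -8a + c = -12 and 1a + c = 6.
Subtracting: 9a = 18, so a = 2; then c = -12 − 2·(-8) = 4.
So f(t) = 2t³ + 4, and f(6) = 436.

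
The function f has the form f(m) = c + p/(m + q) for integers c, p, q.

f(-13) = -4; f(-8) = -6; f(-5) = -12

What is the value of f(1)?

3

(f(m) − c)(m + q) = p for each data point; the three points give a linear system in c and q, then p follows.
Solving: c = -2, q = 3, p = 20, so f(m) = -2 + 20/(m + 3).
Then f(1) = -2 + 20/4 = 3.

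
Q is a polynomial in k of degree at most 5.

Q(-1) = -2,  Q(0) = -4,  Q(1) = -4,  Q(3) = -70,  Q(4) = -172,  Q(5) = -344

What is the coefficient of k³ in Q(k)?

Write Q(k) = ak^5 + bk^4 + ck³ + dk² + ek + p; the 6 given values yield a linear system in the 6 coefficients.
Solving, the top 2 coefficients vanish, and Q(k) = -3k³ + k² + 2k - 4.
The coefficient of k³ is -3.

-3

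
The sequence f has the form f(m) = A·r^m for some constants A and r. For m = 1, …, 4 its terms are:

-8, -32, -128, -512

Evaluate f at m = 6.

Consecutive ratio: -32/(-8) = 4, and -128/(-32) = 4, so r = 4.
Then A·4^1 = -8 gives A = -2, and f(m) = -2·4^m.
f(6) = -2·4^6 = -8192.

-8192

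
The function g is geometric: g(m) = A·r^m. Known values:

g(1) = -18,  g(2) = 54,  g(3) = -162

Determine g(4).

Consecutive ratio: 54/(-18) = -3, and -162/54 = -3, so r = -3.
Then A·(-3)^1 = -18 gives A = 6, and g(m) = 6·(-3)^m.
g(4) = 6·(-3)^4 = 486.

486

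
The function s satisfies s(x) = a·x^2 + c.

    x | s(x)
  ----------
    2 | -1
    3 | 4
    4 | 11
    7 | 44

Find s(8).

From s(2) = -1 and s(3) = 4: 4a + c = -1 and 9a + c = 4.
Subtracting: 5a = 5, so a = 1; then c = -1 − 1·4 = -5.
So s(x) = 1x² − 5, and s(8) = 59.

59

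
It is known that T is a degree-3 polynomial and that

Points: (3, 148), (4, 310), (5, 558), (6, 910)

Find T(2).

Write T(t) = at³ + bt² + ct + d; the 4 given values yield a linear system in the 4 coefficients.
Solving, T(t) = 3t³ + 7t² + 2t - 2.
Then T(2) = 54.

54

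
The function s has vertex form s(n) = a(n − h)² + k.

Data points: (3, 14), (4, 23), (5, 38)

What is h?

2

First differences 9, 15; second difference 6 = 2a, so a = 3.
Expanding, the n-coefficient is −2ah = -6h; matching it to the data gives h = 2, and then k = 11.
So s(n) = 3(n − 2)² + 11.
Hence h = 2.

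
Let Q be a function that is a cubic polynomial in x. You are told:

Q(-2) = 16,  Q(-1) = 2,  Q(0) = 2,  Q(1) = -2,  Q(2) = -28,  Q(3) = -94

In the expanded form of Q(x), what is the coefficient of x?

First differences: -14, 0, -4, -26, -66. Second differences: 14, -4, -22, -40. Third differences: -18, -18, -18.
Level-3 differences are constant, so Q has degree 3.
Fitting a degree-3 polynomial gives Q(x) = -3x³ - 2x² + x + 2.
The coefficient of x is 1.

1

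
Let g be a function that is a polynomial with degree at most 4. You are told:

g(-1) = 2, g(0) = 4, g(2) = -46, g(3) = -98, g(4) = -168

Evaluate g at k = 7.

Write g(k) = ak^4 + bk³ + ck² + dk + e; the 5 given values yield a linear system in the 5 coefficients.
Solving, the top 2 coefficients vanish, and g(k) = -9k² - 7k + 4.
Then g(7) = -486.

-486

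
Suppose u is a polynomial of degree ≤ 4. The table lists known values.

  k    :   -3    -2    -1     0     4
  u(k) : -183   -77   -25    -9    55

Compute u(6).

Write u(k) = ak^4 + bk³ + ck² + dk + e; the 5 given values yield a linear system in the 5 coefficients.
Solving, the leading coefficient vanishes, and u(k) = 3k³ - 9k² + 4k - 9.
Then u(6) = 339.

339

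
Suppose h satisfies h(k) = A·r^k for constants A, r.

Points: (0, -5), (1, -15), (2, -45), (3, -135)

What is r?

3

Consecutive ratio: -15/(-5) = 3, and -45/(-15) = 3, so r = 3.
Then A·3^0 = -5 gives A = -5, and h(k) = -5·3^k.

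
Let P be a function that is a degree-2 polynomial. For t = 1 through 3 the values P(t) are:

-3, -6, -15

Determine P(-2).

-30

Write P(t) = at² + bt + c; the 3 given values yield a linear system in the 3 coefficients.
Solving, P(t) = -3t² + 6t - 6.
Then P(-2) = -30.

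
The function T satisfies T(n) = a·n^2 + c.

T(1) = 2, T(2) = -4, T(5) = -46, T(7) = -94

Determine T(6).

From T(1) = 2 and T(2) = -4: 1a + c = 2 and 4a + c = -4.
Subtracting: 3a = -6, so a = -2; then c = 2 − (-2)·1 = 4.
So T(n) = -2n² + 4, and T(6) = -68.

-68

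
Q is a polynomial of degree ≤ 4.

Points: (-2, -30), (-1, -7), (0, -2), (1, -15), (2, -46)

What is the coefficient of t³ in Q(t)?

0

First differences: 23, 5, -13, -31. Second differences: -18, -18, -18.
Level-2 differences are constant, so Q has degree 2.
Fitting a degree-2 polynomial gives Q(t) = -9t² - 4t - 2.
The coefficient of t³ is 0.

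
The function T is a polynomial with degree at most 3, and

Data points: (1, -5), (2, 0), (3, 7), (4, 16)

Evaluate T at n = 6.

40

First differences: 5, 7, 9. Second differences: 2, 2.
Level-2 differences are constant, so T has degree 2.
Fitting a degree-2 polynomial gives T(n) = n² + 2n - 8.
Then T(6) = 40.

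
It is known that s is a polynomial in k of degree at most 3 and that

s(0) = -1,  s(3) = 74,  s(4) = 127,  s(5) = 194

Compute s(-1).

Write s(k) = ak³ + bk² + ck + d; the 4 given values yield a linear system in the 4 coefficients.
Solving, the leading coefficient vanishes, and s(k) = 7k² + 4k - 1.
Then s(-1) = 2.

2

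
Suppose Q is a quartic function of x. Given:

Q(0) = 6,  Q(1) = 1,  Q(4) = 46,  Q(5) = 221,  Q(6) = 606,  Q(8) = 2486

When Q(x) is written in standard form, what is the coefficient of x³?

Write Q(x) = ax^4 + bx³ + cx² + dx + e; the 6 given values yield a linear system in the 5 coefficients.
Solving, Q(x) = x^4 - 3x³ - x² - 2x + 6.
The coefficient of x³ is -3.

-3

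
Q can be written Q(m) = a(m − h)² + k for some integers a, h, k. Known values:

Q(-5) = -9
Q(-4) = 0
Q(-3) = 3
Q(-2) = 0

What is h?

First differences 9, 3, -3; second difference -6 = 2a, so a = -3.
Expanding, the m-coefficient is −2ah = 6h; matching it to the data gives h = -3, and then k = 3.
So Q(m) = -3(m + 3)² + 3.
Hence h = -3.

-3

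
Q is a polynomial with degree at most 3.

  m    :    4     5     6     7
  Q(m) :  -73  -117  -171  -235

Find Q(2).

First differences: -44, -54, -64. Second differences: -10, -10.
Level-2 differences are constant, so Q has degree 2.
Fitting a degree-2 polynomial gives Q(m) = -5m² + m + 3.
Then Q(2) = -15.

-15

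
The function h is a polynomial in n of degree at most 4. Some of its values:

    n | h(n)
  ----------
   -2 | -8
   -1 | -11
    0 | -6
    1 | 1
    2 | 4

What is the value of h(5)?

-71

First differences: -3, 5, 7, 3. Second differences: 8, 2, -4. Third differences: -6, -6.
Level-3 differences are constant, so h has degree 3.
Fitting a degree-3 polynomial gives h(n) = -n³ + n² + 7n - 6.
Then h(5) = -71.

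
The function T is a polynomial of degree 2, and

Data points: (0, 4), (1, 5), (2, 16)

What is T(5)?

Write T(t) = at² + bt + c; the 3 given values yield a linear system in the 3 coefficients.
Solving, T(t) = 5t² - 4t + 4.
Then T(5) = 109.

109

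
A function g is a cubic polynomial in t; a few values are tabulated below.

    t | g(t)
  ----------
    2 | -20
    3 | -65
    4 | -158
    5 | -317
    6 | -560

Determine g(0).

First differences: -45, -93, -159, -243. Second differences: -48, -66, -84. Third differences: -18, -18.
Level-3 differences are constant, so g has degree 3.
Fitting a degree-3 polynomial gives g(t) = -3t³ + 3t² - 3t - 2.
Then g(0) = -2.

-2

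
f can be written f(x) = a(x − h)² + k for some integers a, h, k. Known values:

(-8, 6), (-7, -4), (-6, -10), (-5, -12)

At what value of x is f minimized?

First differences -10, -6, -2; second difference 4 = 2a, so a = 2.
Expanding, the x-coefficient is −2ah = -4h; matching it to the data gives h = -5, and then k = -12.
So f(x) = 2(x + 5)² − 12.
Hence h = -5.

-5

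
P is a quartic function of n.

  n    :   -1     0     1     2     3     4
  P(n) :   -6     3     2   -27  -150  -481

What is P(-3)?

-222

First differences: 9, -1, -29, -123, -331. Second differences: -10, -28, -94, -208. Third differences: -18, -66, -114. Fourth differences: -48, -48.
Level-4 differences are constant, so P has degree 4.
Fitting a degree-4 polynomial gives P(n) = -2n^4 + n³ - 3n² + 3n + 3.
Then P(-3) = -222.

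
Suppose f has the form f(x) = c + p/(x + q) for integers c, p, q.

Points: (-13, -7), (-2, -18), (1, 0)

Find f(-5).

-9

(f(x) − c)(x + q) = p for each data point; the three points give a linear system in c and q, then p follows.
Solving: c = -6, q = 1, p = 12, so f(x) = -6 + 12/(x + 1).
Then f(-5) = -6 + 12/(-4) = -9.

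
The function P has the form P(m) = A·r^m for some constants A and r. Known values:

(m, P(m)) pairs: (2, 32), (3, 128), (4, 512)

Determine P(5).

Consecutive ratio: 128/32 = 4, and 512/128 = 4, so r = 4.
Then A·4^2 = 32 gives A = 2, and P(m) = 2·4^m.
P(5) = 2·4^5 = 2048.

2048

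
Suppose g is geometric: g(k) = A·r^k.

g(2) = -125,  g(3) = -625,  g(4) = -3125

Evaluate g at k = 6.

-78125

Consecutive ratio: -625/(-125) = 5, and -3125/(-625) = 5, so r = 5.
Then A·5^2 = -125 gives A = -5, and g(k) = -5·5^k.
g(6) = -5·5^6 = -78125.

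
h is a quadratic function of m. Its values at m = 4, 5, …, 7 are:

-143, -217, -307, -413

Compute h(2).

-43

Write h(m) = am² + bm + c; the 4 given values yield a linear system in the 3 coefficients.
Solving, h(m) = -8m² - 2m - 7.
Then h(2) = -43.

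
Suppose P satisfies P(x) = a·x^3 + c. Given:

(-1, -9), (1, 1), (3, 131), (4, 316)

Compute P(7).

From P(-1) = -9 and P(1) = 1: -1a + c = -9 and 1a + c = 1.
Subtracting: 2a = 10, so a = 5; then c = -9 − 5·(-1) = -4.
So P(x) = 5x³ − 4, and P(7) = 1711.

1711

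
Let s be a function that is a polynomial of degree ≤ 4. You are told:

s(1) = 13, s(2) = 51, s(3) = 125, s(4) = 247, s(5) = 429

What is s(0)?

-1

Write s(x) = ax^4 + bx³ + cx² + dx + e; the 5 given values yield a linear system in the 5 coefficients.
Solving, the leading coefficient vanishes, and s(x) = 2x³ + 6x² + 6x - 1.
The constant term is s(0) = -1.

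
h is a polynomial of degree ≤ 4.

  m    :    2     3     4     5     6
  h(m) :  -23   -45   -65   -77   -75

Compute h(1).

First differences: -22, -20, -12, 2. Second differences: 2, 8, 14. Third differences: 6, 6.
Level-3 differences are constant, so h has degree 3.
Fitting a degree-3 polynomial gives h(m) = m³ - 8m² - m + 3.
Then h(1) = -5.

-5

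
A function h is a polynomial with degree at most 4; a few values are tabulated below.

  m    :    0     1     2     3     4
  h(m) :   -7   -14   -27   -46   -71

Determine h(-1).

Write h(m) = am^4 + bm³ + cm² + dm + e; the 5 given values yield a linear system in the 5 coefficients.
Solving, the top 2 coefficients vanish, and h(m) = -3m² - 4m - 7.
Then h(-1) = -6.

-6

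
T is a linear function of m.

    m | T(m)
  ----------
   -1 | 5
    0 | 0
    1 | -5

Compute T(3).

Write T(m) = am + b; the 3 given values yield a linear system in the 2 coefficients.
Solving, T(m) = -5m.
Then T(3) = -15.

-15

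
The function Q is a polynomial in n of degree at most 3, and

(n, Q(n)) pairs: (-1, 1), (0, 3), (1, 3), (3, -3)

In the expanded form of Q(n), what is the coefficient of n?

Write Q(n) = an³ + bn² + cn + d; the 4 given values yield a linear system in the 4 coefficients.
Solving, the leading coefficient vanishes, and Q(n) = -n² + n + 3.
The coefficient of n is 1.

1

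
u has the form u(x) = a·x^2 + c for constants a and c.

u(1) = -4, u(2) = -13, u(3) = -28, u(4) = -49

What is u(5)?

From u(1) = -4 and u(2) = -13: 1a + c = -4 and 4a + c = -13.
Subtracting: 3a = -9, so a = -3; then c = -4 − (-3)·1 = -1.
So u(x) = -3x² − 1, and u(5) = -76.

-76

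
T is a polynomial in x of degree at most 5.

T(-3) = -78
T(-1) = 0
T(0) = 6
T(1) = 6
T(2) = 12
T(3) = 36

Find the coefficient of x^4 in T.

Write T(x) = ax^5 + bx^4 + cx³ + dx² + ex + p; the 6 given values yield a linear system in the 6 coefficients.
Solving, the top 2 coefficients vanish, and T(x) = 2x³ - 3x² + x + 6.
The coefficient of x^4 is 0.

0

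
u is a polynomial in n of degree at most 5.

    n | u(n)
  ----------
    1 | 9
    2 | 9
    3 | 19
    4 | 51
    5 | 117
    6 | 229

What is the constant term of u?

7

First differences: 0, 10, 32, 66, 112. Second differences: 10, 22, 34, 46. Third differences: 12, 12, 12.
Level-3 differences are constant, so u has degree 3.
Fitting a degree-3 polynomial gives u(n) = 2n³ - 7n² + 7n + 7.
The constant term is u(0) = 7.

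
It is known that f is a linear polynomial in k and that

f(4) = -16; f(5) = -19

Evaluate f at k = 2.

-10

Write f(k) = ak + b; the 2 given values yield a linear system in the 2 coefficients.
Solving, f(k) = -3k - 4.
Then f(2) = -10.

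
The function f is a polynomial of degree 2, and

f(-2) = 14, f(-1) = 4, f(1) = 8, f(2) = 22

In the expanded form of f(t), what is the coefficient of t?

2

Write f(t) = at² + bt + c; the 4 given values yield a linear system in the 3 coefficients.
Solving, f(t) = 4t² + 2t + 2.
The coefficient of t is 2.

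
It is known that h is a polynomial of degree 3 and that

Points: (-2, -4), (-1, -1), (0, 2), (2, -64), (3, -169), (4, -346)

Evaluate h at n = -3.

11

Write h(n) = an³ + bn² + cn + d; the 6 given values yield a linear system in the 4 coefficients.
Solving, h(n) = -3n³ - 9n² - 3n + 2.
Then h(-3) = 11.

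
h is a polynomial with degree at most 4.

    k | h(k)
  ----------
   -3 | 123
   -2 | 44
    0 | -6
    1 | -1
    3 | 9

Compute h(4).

-10

Write h(k) = ak^4 + bk³ + ck² + dk + e; the 5 given values yield a linear system in the 5 coefficients.
Solving, the leading coefficient vanishes, and h(k) = -2k³ + 8k² - k - 6.
Then h(4) = -10.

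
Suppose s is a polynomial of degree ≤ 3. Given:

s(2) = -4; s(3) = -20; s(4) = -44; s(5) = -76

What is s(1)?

Write s(n) = an³ + bn² + cn + d; the 4 given values yield a linear system in the 4 coefficients.
Solving, the leading coefficient vanishes, and s(n) = -4n² + 4n + 4.
Then s(1) = 4.

4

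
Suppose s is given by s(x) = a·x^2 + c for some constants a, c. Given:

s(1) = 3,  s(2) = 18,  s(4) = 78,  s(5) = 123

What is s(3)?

From s(1) = 3 and s(2) = 18: 1a + c = 3 and 4a + c = 18.
Subtracting: 3a = 15, so a = 5; then c = 3 − 5·1 = -2.
So s(x) = 5x² − 2, and s(3) = 43.

43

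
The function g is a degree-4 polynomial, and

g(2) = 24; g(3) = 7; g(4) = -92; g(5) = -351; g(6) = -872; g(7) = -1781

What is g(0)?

4

Write g(x) = ax^4 + bx³ + cx² + dx + e; the 6 given values yield a linear system in the 5 coefficients.
Solving, g(x) = -x^4 + x³ + 5x² + 4x + 4.
The constant term is g(0) = 4.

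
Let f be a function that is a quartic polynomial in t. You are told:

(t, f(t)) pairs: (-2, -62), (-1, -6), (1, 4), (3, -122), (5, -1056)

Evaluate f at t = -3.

Write f(t) = at^4 + bt³ + ct² + dt + e; the 5 given values yield a linear system in the 5 coefficients.
Solving, f(t) = -2t^4 + 2t³ - 3t² + 3t + 4.
Then f(-3) = -248.

-248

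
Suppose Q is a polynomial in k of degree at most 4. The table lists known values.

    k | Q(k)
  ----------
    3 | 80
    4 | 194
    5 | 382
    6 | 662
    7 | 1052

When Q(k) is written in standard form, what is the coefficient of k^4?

0

First differences: 114, 188, 280, 390. Second differences: 74, 92, 110. Third differences: 18, 18.
Level-3 differences are constant, so Q has degree 3.
Fitting a degree-3 polynomial gives Q(k) = 3k³ + k² - 4k + 2.
The coefficient of k^4 is 0.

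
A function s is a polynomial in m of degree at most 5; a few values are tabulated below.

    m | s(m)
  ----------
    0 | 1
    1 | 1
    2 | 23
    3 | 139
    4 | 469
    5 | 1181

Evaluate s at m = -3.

Write s(m) = am^5 + bm^4 + cm³ + dm² + em + p; the 6 given values yield a linear system in the 6 coefficients.
Solving, the leading coefficient vanishes, and s(m) = 2m^4 - 3m² + m + 1.
Then s(-3) = 133.

133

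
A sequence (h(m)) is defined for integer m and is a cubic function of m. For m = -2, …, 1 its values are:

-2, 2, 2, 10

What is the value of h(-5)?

Write h(m) = am³ + bm² + cm + d; the 4 given values yield a linear system in the 4 coefficients.
Solving, h(m) = 2m³ + 4m² + 2m + 2.
Then h(-5) = -158.

-158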